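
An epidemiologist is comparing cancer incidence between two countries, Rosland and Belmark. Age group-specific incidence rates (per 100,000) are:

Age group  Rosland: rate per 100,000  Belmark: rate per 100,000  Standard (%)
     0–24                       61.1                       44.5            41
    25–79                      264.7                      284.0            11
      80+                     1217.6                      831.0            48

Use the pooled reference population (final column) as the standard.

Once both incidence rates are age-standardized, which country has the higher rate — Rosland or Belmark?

Rosland

Standard weights: 0.41, 0.11, 0.48.
Rosland: 0.4100×61.1 + 0.1100×264.7 + 0.4800×1217.6 = 638.6160 per 100,000.
Belmark: 0.4100×44.5 + 0.1100×284.0 + 0.4800×831.0 = 448.3650 per 100,000.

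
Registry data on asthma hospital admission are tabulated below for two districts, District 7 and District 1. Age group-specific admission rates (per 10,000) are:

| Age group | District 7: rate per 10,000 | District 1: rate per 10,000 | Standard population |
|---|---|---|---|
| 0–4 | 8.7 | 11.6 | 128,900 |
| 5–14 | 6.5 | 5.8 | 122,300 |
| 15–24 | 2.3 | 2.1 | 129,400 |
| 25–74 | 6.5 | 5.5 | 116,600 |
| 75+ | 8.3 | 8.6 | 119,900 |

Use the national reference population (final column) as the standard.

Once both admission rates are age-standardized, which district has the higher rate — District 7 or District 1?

District 1

Standard total = 617,100; weights = 0.2089, 0.1982, 0.2097, 0.1889, 0.1943.
District 7: 0.2089×8.7 + 0.1982×6.5 + 0.2097×2.3 + 0.1889×6.5 + 0.1943×8.3 = 6.4286 per 10,000.
District 1: 0.2089×11.6 + 0.1982×5.8 + 0.2097×2.1 + 0.1889×5.5 + 0.1943×8.6 = 6.7230 per 10,000.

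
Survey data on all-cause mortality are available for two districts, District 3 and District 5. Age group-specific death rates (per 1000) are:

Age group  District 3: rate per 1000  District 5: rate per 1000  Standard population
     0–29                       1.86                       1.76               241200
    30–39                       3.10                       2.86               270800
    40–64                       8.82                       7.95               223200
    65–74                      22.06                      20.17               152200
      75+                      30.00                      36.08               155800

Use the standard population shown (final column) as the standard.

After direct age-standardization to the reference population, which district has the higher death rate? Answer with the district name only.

District 5

Standard total = 1043200; weights = 0.2312, 0.2596, 0.2140, 0.1459, 0.1493.
District 3: 0.2312×1.86 + 0.2596×3.10 + 0.2140×8.82 + 0.1459×22.06 + 0.1493×30.00 = 10.8208 per 1000.
District 5: 0.2312×1.76 + 0.2596×2.86 + 0.2140×7.95 + 0.1459×20.17 + 0.1493×36.08 = 11.1815 per 1000.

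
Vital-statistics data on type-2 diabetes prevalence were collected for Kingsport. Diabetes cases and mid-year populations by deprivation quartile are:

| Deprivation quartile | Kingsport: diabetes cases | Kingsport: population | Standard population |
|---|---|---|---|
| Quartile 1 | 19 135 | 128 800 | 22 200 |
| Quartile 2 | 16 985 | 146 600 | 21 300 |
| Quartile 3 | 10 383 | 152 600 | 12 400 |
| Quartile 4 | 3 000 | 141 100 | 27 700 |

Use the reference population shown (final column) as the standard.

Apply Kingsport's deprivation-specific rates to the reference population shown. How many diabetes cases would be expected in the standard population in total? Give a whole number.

7199

Deprivation-specific rates per 1 000 for Kingsport: 148.564, 115.859, 68.041, 21.262.
Expected diabetes cases = Σ (standard pop × deprivation-specific rate ÷ 1 000)
= 22 200×148.564/1 000 + 21 300×115.859/1 000 + 12 400×68.041/1 000 + 27 700×21.262/1 000
= 3298.11 + 2467.81 + 843.70 + 588.94 = 7198.57.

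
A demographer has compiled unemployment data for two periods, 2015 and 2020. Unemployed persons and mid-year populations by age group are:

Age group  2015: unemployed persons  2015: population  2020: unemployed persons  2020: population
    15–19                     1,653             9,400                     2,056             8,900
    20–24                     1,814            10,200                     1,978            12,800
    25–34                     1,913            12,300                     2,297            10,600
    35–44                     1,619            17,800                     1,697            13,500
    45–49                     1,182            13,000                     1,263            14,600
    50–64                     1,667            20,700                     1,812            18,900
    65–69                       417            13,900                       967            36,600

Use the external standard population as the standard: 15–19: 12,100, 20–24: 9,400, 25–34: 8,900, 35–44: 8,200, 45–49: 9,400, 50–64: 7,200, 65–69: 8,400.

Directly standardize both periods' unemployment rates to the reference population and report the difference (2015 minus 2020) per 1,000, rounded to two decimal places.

Age-specific rates per 1,000 for 2015: 175.851, 177.843, 155.528, 90.955, 90.923, 80.531, 30.000.
For 2020: 231.011, 154.531, 216.698, 125.704, 86.507, 95.873, 26.421.
Standard total = 63,600; weights = 0.1903, 0.1478, 0.1399, 0.1289, 0.1478, 0.1132, 0.1321.
2015: 0.1903×175.851 + 0.1478×177.843 + 0.1399×155.528 + 0.1289×90.955 + 0.1478×90.923 + 0.1132×80.531 + 0.1321×30.000 = 119.7494 per 1,000.
2020: 0.1903×231.011 + 0.1478×154.531 + 0.1399×216.698 + 0.1289×125.704 + 0.1478×86.507 + 0.1132×95.873 + 0.1321×26.421 = 140.4497 per 1,000.
Difference = 119.7494 − 140.4497 = -20.7003.

-20.70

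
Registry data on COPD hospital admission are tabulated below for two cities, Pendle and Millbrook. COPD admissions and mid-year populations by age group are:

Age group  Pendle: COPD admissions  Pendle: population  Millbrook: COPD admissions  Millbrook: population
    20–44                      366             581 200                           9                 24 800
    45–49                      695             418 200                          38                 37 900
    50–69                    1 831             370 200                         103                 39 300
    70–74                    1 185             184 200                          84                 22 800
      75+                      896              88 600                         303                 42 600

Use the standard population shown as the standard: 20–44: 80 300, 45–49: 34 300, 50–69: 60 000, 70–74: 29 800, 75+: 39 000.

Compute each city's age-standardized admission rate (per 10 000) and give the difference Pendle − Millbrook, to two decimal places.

15.71

Age-specific rates per 10 000 for Pendle: 6.30, 16.62, 49.46, 64.33, 101.13.
For Millbrook: 3.63, 10.03, 26.21, 36.84, 71.13.
Standard total = 243 400; weights = 0.3299, 0.1409, 0.2465, 0.1224, 0.1602.
Pendle: 0.3299×6.30 + 0.1409×16.62 + 0.2465×49.46 + 0.1224×64.33 + 0.1602×101.13 = 40.6919 per 10 000.
Millbrook: 0.3299×3.63 + 0.1409×10.03 + 0.2465×26.21 + 0.1224×36.84 + 0.1602×71.13 = 24.9781 per 10 000.
Difference = 40.6919 − 24.9781 = 15.7138.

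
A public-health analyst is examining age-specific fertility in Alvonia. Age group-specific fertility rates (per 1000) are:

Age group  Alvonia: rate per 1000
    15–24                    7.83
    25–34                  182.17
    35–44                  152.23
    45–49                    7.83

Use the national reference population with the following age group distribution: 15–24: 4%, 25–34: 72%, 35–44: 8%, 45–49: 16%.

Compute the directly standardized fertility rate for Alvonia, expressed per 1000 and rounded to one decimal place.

Standard weights: 0.04, 0.72, 0.08, 0.16.
Standardized rate: 0.0400×7.83 + 0.7200×182.17 + 0.0800×152.23 + 0.1600×7.83 = 144.9068 per 1000.

144.9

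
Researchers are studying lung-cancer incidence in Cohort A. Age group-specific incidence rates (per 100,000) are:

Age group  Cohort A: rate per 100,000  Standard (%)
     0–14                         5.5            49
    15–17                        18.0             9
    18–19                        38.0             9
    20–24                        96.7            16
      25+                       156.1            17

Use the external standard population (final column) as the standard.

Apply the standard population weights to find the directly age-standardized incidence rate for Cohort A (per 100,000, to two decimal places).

Standard weights: 0.49, 0.09, 0.09, 0.16, 0.17.
Standardized rate: 0.4900×5.5 + 0.0900×18.0 + 0.0900×38.0 + 0.1600×96.7 + 0.1700×156.1 = 49.7440 per 100,000.

49.74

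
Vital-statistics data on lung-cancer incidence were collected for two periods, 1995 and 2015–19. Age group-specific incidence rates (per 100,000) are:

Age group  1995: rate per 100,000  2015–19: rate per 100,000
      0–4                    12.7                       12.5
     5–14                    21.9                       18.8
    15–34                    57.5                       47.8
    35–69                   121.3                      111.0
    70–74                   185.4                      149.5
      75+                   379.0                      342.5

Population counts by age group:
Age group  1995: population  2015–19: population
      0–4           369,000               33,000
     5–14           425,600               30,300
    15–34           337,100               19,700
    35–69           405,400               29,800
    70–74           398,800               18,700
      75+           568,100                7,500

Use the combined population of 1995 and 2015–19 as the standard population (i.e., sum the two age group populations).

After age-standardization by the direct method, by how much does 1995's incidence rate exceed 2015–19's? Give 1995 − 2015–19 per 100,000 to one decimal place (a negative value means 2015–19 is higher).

17.2

Combined standard total = 2,643,000; weights = 0.1521, 0.1725, 0.1350, 0.1647, 0.1580, 0.2178.
1995: 0.1521×12.7 + 0.1725×21.9 + 0.1350×57.5 + 0.1647×121.3 + 0.1580×185.4 + 0.2178×379.0 = 145.2714 per 100,000.
2015–19: 0.1521×12.5 + 0.1725×18.8 + 0.1350×47.8 + 0.1647×111.0 + 0.1580×149.5 + 0.2178×342.5 = 128.0807 per 100,000.
Difference = 145.2714 − 128.0807 = 17.1906.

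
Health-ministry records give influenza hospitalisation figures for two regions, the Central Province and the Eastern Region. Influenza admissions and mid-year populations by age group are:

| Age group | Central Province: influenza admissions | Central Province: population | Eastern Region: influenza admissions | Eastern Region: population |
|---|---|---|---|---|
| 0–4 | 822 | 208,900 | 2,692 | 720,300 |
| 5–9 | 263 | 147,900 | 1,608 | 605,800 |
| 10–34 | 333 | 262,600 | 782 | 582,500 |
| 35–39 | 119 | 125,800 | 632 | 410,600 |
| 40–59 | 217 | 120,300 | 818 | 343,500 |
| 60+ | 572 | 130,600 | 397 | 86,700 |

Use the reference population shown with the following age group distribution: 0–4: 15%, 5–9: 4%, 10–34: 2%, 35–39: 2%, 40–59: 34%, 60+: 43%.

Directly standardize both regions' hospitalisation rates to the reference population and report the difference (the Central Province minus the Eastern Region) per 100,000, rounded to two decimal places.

-30.08

Age-specific rates per 100,000 for the Central Province: 393.49, 177.82, 126.81, 94.59, 180.38, 437.98.
For the Eastern Region: 373.73, 265.43, 134.25, 153.92, 238.14, 457.90.
Standard weights: 0.15, 0.04, 0.02, 0.02, 0.34, 0.43.
The Central Province: 0.1500×393.49 + 0.0400×177.82 + 0.0200×126.81 + 0.0200×94.59 + 0.3400×180.38 + 0.4300×437.98 = 320.2252 per 100,000.
The Eastern Region: 0.1500×373.73 + 0.0400×265.43 + 0.0200×134.25 + 0.0200×153.92 + 0.3400×238.14 + 0.4300×457.90 = 350.3046 per 100,000.
Difference = 320.2252 − 350.3046 = -30.0794.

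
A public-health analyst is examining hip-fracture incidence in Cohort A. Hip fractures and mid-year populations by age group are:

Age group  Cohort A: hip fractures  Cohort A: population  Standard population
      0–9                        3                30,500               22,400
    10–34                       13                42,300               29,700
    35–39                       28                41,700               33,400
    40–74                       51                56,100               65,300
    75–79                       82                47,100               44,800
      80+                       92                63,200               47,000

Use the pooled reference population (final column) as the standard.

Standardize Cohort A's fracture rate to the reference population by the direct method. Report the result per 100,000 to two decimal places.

98.74

Age-specific rates per 100,000 for Cohort A: 9.84, 30.73, 67.15, 90.91, 174.10, 145.57.
Standard total = 242,600; weights = 0.0923, 0.1224, 0.1377, 0.2692, 0.1847, 0.1937.
Standardized rate: 0.0923×9.84 + 0.1224×30.73 + 0.1377×67.15 + 0.2692×90.91 + 0.1847×174.10 + 0.1937×145.57 = 98.7366 per 100,000.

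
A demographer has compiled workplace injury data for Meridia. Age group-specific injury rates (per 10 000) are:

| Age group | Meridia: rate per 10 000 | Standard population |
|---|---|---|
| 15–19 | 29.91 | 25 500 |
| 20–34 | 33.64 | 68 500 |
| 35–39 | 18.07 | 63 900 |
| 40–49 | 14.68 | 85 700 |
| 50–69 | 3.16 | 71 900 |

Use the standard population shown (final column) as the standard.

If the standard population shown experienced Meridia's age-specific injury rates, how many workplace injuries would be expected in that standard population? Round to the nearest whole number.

Expected workplace injuries = Σ (standard pop × age-specific rate ÷ 10 000)
= 25 500×29.91/10 000 + 68 500×33.64/10 000 + 63 900×18.07/10 000 + 85 700×14.68/10 000 + 71 900×3.16/10 000
= 76.27 + 230.43 + 115.47 + 125.81 + 22.72 = 570.70.

571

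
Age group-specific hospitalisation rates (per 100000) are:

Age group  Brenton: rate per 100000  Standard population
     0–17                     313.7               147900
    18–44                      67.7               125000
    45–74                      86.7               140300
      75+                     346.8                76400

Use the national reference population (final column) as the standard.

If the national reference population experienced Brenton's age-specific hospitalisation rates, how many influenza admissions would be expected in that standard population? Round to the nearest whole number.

935

Expected influenza admissions = Σ (standard pop × age-specific rate ÷ 100000)
= 147900×313.7/100000 + 125000×67.7/100000 + 140300×86.7/100000 + 76400×346.8/100000
= 463.96 + 84.62 + 121.64 + 264.96 = 935.18.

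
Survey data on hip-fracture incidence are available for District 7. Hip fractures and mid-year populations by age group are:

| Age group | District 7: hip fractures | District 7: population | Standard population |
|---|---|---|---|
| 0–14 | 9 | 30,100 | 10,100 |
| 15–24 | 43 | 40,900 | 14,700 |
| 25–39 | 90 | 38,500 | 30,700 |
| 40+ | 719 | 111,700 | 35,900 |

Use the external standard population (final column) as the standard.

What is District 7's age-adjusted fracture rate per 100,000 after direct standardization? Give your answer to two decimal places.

351.56

Age-specific rates per 100,000 for District 7: 29.90, 105.13, 233.77, 643.69.
Standard total = 91,400; weights = 0.1105, 0.1608, 0.3359, 0.3928.
Standardized rate: 0.1105×29.90 + 0.1608×105.13 + 0.3359×233.77 + 0.3928×643.69 = 351.5592 per 100,000.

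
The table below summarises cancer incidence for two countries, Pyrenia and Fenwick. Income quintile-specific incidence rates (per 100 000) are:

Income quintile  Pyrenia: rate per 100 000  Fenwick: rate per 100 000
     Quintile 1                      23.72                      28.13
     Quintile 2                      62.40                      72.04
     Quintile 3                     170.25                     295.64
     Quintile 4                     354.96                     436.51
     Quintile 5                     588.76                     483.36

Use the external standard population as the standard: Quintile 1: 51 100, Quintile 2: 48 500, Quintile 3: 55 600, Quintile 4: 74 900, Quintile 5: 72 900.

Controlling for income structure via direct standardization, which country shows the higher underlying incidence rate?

Fenwick

Standard total = 303 000; weights = 0.1686, 0.1601, 0.1835, 0.2472, 0.2406.
Pyrenia: 0.1686×23.72 + 0.1601×62.40 + 0.1835×170.25 + 0.2472×354.96 + 0.2406×588.76 = 274.6254 per 100 000.
Fenwick: 0.1686×28.13 + 0.1601×72.04 + 0.1835×295.64 + 0.2472×436.51 + 0.2406×483.36 = 294.7212 per 100 000.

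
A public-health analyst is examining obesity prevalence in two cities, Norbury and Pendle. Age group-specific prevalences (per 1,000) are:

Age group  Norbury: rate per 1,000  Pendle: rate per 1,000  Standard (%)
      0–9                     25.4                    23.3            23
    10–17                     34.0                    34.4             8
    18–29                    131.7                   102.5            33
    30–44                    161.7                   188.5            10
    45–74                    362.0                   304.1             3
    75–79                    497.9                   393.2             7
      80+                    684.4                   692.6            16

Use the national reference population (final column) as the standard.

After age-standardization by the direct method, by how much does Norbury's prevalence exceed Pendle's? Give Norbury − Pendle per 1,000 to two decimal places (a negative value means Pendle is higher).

Standard weights: 0.23, 0.08, 0.33, 0.10, 0.03, 0.07, 0.16.
Norbury: 0.2300×25.4 + 0.0800×34.0 + 0.3300×131.7 + 0.1000×161.7 + 0.0300×362.0 + 0.0700×497.9 + 0.1600×684.4 = 223.4100 per 1,000.
Pendle: 0.2300×23.3 + 0.0800×34.4 + 0.3300×102.5 + 0.1000×188.5 + 0.0300×304.1 + 0.0700×393.2 + 0.1600×692.6 = 208.2490 per 1,000.
Difference = 223.4100 − 208.2490 = 15.1610.

15.16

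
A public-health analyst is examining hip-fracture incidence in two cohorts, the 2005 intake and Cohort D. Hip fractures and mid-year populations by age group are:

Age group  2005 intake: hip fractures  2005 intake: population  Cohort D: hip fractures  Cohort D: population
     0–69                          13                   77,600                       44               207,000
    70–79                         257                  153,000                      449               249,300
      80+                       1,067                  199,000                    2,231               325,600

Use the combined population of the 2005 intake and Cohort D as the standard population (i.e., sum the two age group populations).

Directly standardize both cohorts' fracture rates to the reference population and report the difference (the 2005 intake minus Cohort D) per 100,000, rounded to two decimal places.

Age-specific rates per 100,000 for the 2005 intake: 16.75, 167.97, 536.18.
For Cohort D: 21.26, 180.10, 685.20.
Combined standard total = 1,211,500; weights = 0.2349, 0.3321, 0.4330.
The 2005 intake: 0.2349×16.75 + 0.3321×167.97 + 0.4330×536.18 = 291.8895 per 100,000.
Cohort D: 0.2349×21.26 + 0.3321×180.10 + 0.4330×685.20 = 361.5019 per 100,000.
Difference = 291.8895 − 361.5019 = -69.6124.

-69.61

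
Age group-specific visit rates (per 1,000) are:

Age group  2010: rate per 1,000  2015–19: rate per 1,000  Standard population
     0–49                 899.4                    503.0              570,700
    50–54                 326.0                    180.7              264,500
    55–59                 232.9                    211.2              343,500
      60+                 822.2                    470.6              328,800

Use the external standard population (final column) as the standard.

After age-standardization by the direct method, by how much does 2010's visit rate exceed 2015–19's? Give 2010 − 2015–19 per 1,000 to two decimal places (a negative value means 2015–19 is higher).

257.19

Standard total = 1,507,500; weights = 0.3786, 0.1755, 0.2279, 0.2181.
2010: 0.3786×899.4 + 0.1755×326.0 + 0.2279×232.9 + 0.2181×822.2 = 630.0863 per 1,000.
2015–19: 0.3786×503.0 + 0.1755×180.7 + 0.2279×211.2 + 0.2181×470.6 = 372.8940 per 1,000.
Difference = 630.0863 − 372.8940 = 257.1923.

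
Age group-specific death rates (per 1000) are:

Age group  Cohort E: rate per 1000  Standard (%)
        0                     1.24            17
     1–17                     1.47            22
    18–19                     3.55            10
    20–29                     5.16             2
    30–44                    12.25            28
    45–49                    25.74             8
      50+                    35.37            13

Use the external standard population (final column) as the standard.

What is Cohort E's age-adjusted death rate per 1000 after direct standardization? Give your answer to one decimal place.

11.1

Standard weights: 0.17, 0.22, 0.10, 0.02, 0.28, 0.08, 0.13.
Standardized rate: 0.1700×1.24 + 0.2200×1.47 + 0.1000×3.55 + 0.0200×5.16 + 0.2800×12.25 + 0.0800×25.74 + 0.1300×35.37 = 11.0797 per 1000.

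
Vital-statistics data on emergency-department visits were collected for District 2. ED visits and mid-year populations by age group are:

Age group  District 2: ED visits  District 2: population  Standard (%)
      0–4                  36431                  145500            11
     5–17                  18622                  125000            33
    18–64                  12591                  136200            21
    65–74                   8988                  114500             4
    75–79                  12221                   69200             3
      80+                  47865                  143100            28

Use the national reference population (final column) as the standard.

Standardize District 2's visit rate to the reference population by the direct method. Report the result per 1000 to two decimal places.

Age-specific rates per 1000 for District 2: 250.385, 148.976, 92.445, 78.498, 176.604, 334.486.
Standard weights: 0.11, 0.33, 0.21, 0.04, 0.03, 0.28.
Standardized rate: 0.1100×250.385 + 0.3300×148.976 + 0.2100×92.445 + 0.0400×78.498 + 0.0300×176.604 + 0.2800×334.486 = 198.2121 per 1000.

198.21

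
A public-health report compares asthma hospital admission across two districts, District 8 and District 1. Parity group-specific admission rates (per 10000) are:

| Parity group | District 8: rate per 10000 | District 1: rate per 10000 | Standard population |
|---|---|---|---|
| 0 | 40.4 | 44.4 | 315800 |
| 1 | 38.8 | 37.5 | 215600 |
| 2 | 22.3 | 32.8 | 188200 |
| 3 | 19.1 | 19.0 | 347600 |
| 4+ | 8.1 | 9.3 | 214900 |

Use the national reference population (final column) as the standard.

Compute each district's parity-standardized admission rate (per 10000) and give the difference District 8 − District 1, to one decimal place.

-2.5

Standard total = 1282100; weights = 0.2463, 0.1682, 0.1468, 0.2711, 0.1676.
District 8: 0.2463×40.4 + 0.1682×38.8 + 0.1468×22.3 + 0.2711×19.1 + 0.1676×8.1 = 26.2852 per 10000.
District 1: 0.2463×44.4 + 0.1682×37.5 + 0.1468×32.8 + 0.2711×19.0 + 0.1676×9.3 = 28.7672 per 10000.
Difference = 26.2852 − 28.7672 = -2.4820.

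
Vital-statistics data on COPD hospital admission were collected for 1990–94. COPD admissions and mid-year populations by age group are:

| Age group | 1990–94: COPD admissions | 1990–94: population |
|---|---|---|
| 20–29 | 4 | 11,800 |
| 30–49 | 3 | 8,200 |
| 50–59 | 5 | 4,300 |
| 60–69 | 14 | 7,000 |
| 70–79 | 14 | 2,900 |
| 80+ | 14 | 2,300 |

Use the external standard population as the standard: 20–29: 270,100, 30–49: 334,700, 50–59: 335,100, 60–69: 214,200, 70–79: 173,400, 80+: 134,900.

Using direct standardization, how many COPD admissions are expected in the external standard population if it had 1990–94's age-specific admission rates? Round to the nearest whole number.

Age-specific rates per 10,000 for 1990–94: 3.39, 3.66, 11.63, 20.00, 48.28, 60.87.
Expected COPD admissions = Σ (standard pop × age-specific rate ÷ 10,000)
= 270,100×3.39/10,000 + 334,700×3.66/10,000 + 335,100×11.63/10,000 + 214,200×20.00/10,000 + 173,400×48.28/10,000 + 134,900×60.87/10,000
= 91.56 + 122.45 + 389.65 + 428.40 + 837.10 + 821.13 = 2690.30.

2690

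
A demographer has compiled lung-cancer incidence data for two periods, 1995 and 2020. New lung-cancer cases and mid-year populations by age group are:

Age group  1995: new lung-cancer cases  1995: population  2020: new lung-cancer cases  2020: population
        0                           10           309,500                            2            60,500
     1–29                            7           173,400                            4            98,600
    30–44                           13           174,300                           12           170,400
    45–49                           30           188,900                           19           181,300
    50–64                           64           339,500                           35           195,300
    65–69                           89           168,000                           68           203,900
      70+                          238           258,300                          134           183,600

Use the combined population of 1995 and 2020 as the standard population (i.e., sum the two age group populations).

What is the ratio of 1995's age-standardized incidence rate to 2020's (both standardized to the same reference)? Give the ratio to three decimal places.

1.292

Age-specific rates per 100,000 for 1995: 3.23, 4.04, 7.46, 15.88, 18.85, 52.98, 92.14.
For 2020: 3.31, 4.06, 7.04, 10.48, 17.92, 33.35, 72.98.
Combined standard total = 2,705,500; weights = 0.1368, 0.1005, 0.1274, 0.1368, 0.1977, 0.1375, 0.1633.
1995: 0.1368×3.23 + 0.1005×4.04 + 0.1274×7.46 + 0.1368×15.88 + 0.1977×18.85 + 0.1375×52.98 + 0.1633×92.14 = 30.0293 per 100,000.
2020: 0.1368×3.31 + 0.1005×4.06 + 0.1274×7.04 + 0.1368×10.48 + 0.1977×17.92 + 0.1375×33.35 + 0.1633×72.98 = 23.2388 per 100,000.
Ratio = 30.0293 ÷ 23.2388 = 1.29220.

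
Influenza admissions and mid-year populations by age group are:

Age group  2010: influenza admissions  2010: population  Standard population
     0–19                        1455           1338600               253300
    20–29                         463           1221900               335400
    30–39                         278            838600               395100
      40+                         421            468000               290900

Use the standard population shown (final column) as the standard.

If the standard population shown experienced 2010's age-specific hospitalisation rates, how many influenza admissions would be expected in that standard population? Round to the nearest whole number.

Age-specific rates per 100000 for 2010: 108.70, 37.89, 33.15, 89.96.
Expected influenza admissions = Σ (standard pop × age-specific rate ÷ 100000)
= 253300×108.70/100000 + 335400×37.89/100000 + 395100×33.15/100000 + 290900×89.96/100000
= 275.33 + 127.09 + 130.98 + 261.69 = 795.08.

795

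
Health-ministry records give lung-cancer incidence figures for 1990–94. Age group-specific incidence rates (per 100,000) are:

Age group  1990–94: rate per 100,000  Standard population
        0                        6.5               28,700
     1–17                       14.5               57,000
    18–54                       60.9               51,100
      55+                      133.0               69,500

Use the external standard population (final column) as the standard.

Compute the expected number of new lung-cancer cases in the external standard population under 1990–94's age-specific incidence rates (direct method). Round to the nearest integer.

Expected new lung-cancer cases = Σ (standard pop × age-specific rate ÷ 100,000)
= 28,700×6.5/100,000 + 57,000×14.5/100,000 + 51,100×60.9/100,000 + 69,500×133.0/100,000
= 1.87 + 8.27 + 31.12 + 92.44 = 133.69.

134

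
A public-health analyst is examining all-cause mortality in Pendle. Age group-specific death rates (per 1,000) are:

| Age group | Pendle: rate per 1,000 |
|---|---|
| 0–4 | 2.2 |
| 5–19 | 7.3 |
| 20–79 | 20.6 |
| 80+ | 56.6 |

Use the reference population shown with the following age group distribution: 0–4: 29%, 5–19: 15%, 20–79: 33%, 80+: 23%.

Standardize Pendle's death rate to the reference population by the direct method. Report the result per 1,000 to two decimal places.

Standard weights: 0.29, 0.15, 0.33, 0.23.
Standardized rate: 0.2900×2.2 + 0.1500×7.3 + 0.3300×20.6 + 0.2300×56.6 = 21.5490 per 1,000.

21.55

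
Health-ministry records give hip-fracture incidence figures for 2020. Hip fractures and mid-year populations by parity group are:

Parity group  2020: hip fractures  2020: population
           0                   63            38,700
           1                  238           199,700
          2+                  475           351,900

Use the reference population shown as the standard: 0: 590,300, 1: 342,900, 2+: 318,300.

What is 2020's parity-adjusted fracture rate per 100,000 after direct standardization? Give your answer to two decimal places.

Parity-specific rates per 100,000 for 2020: 162.79, 119.18, 134.98.
Standard total = 1,251,500; weights = 0.4717, 0.2740, 0.2543.
Standardized rate: 0.4717×162.79 + 0.2740×119.18 + 0.2543×134.98 = 143.7686 per 100,000.

143.77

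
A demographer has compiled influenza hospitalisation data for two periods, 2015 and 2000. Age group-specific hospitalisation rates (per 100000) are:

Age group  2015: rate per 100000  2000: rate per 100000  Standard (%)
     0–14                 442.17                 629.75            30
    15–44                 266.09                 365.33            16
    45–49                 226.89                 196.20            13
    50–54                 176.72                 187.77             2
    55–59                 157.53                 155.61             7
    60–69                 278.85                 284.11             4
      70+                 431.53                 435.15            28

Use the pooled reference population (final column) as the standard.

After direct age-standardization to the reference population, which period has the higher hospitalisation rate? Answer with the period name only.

2000

Standard weights: 0.30, 0.16, 0.13, 0.02, 0.07, 0.04, 0.28.
2015: 0.3000×442.17 + 0.1600×266.09 + 0.1300×226.89 + 0.0200×176.72 + 0.0700×157.53 + 0.0400×278.85 + 0.2800×431.53 = 351.2650 per 100000.
2000: 0.3000×629.75 + 0.1600×365.33 + 0.1300×196.20 + 0.0200×187.77 + 0.0700×155.61 + 0.0400×284.11 + 0.2800×435.15 = 420.7383 per 100000.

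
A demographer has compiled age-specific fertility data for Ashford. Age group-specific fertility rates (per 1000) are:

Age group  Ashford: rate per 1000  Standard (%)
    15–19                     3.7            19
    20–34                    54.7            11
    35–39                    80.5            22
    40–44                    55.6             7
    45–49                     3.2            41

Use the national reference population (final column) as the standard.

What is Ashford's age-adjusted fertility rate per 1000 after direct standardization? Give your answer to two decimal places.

29.63

Standard weights: 0.19, 0.11, 0.22, 0.07, 0.41.
Standardized rate: 0.1900×3.7 + 0.1100×54.7 + 0.2200×80.5 + 0.0700×55.6 + 0.4100×3.2 = 29.6340 per 1000.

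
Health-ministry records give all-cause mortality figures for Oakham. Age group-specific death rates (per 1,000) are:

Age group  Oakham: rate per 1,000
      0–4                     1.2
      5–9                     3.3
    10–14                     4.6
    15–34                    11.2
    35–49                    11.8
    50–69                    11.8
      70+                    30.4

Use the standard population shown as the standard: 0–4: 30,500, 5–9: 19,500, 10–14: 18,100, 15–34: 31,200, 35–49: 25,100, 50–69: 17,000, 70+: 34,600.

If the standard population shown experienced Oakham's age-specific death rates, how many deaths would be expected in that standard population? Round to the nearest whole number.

Expected deaths = Σ (standard pop × age-specific rate ÷ 1,000)
= 30,500×1.2/1,000 + 19,500×3.3/1,000 + 18,100×4.6/1,000 + 31,200×11.2/1,000 + 25,100×11.8/1,000 + 17,000×11.8/1,000 + 34,600×30.4/1,000
= 36.60 + 64.35 + 83.26 + 349.44 + 296.18 + 200.60 + 1051.84 = 2082.27.

2082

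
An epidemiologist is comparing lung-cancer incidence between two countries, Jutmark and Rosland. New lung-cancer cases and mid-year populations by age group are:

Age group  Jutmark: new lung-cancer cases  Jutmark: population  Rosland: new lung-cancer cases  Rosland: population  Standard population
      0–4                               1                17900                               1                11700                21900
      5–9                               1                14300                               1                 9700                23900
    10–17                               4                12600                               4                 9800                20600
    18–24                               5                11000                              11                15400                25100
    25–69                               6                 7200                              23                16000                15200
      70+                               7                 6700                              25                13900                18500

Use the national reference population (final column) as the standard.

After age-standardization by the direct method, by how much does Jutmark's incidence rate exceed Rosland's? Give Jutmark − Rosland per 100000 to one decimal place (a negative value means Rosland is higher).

-26.3

Age-specific rates per 100000 for Jutmark: 5.59, 6.99, 31.75, 45.45, 83.33, 104.48.
For Rosland: 8.55, 10.31, 40.82, 71.43, 143.75, 179.86.
Standard total = 125200; weights = 0.1749, 0.1909, 0.1645, 0.2005, 0.1214, 0.1478.
Jutmark: 0.1749×5.59 + 0.1909×6.99 + 0.1645×31.75 + 0.2005×45.45 + 0.1214×83.33 + 0.1478×104.48 = 42.2033 per 100000.
Rosland: 0.1749×8.55 + 0.1909×10.31 + 0.1645×40.82 + 0.2005×71.43 + 0.1214×143.75 + 0.1478×179.86 = 68.5270 per 100000.
Difference = 42.2033 − 68.5270 = -26.3237.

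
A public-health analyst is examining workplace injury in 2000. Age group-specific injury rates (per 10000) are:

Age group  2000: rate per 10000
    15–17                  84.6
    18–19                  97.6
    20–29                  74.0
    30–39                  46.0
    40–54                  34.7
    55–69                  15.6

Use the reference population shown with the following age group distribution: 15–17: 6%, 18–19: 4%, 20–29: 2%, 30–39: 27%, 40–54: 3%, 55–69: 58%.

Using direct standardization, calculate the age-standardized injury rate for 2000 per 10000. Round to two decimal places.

Standard weights: 0.06, 0.04, 0.02, 0.27, 0.03, 0.58.
Standardized rate: 0.0600×84.6 + 0.0400×97.6 + 0.0200×74.0 + 0.2700×46.0 + 0.0300×34.7 + 0.5800×15.6 = 32.9690 per 10000.

32.97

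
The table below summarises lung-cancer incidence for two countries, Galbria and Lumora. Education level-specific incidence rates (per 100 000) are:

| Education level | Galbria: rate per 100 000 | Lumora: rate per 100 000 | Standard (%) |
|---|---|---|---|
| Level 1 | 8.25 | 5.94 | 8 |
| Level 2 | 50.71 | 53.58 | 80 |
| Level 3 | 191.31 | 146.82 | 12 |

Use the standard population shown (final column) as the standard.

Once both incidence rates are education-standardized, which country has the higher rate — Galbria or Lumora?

Standard weights: 0.08, 0.80, 0.12.
Galbria: 0.0800×8.25 + 0.8000×50.71 + 0.1200×191.31 = 64.1852 per 100 000.
Lumora: 0.0800×5.94 + 0.8000×53.58 + 0.1200×146.82 = 60.9576 per 100 000.

Galbria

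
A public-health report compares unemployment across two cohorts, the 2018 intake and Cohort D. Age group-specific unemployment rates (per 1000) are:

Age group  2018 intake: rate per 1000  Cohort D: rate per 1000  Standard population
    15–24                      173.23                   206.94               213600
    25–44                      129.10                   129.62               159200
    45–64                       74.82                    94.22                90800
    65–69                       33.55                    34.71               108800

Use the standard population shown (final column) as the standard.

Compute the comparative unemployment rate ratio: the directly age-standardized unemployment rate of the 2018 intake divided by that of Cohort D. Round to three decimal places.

0.881

Standard total = 572400; weights = 0.3732, 0.2781, 0.1586, 0.1901.
The 2018 intake: 0.3732×173.23 + 0.2781×129.10 + 0.1586×74.82 + 0.1901×33.55 = 118.7955 per 1000.
Cohort D: 0.3732×206.94 + 0.2781×129.62 + 0.1586×94.22 + 0.1901×34.71 = 134.8175 per 1000.
Ratio = 118.7955 ÷ 134.8175 = 0.88116.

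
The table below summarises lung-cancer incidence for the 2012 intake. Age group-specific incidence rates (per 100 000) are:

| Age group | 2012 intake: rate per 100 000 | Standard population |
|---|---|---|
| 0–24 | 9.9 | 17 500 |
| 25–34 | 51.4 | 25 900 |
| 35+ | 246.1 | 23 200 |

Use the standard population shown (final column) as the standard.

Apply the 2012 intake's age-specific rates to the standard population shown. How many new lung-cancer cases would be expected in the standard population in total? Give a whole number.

Expected new lung-cancer cases = Σ (standard pop × age-specific rate ÷ 100 000)
= 17 500×9.9/100 000 + 25 900×51.4/100 000 + 23 200×246.1/100 000
= 1.73 + 13.31 + 57.10 = 72.14.

72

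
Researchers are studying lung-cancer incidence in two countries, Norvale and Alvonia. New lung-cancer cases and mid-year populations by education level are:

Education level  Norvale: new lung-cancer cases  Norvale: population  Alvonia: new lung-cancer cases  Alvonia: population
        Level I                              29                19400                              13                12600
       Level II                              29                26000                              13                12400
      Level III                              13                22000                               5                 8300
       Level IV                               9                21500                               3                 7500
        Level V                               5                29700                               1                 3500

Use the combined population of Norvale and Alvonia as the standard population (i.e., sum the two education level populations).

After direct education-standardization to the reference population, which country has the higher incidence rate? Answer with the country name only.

Norvale

Education-specific rates per 100000 for Norvale: 149.48, 111.54, 59.09, 41.86, 16.84.
For Alvonia: 103.17, 104.84, 60.24, 40.00, 28.57.
Combined standard total = 162900; weights = 0.1964, 0.2357, 0.1860, 0.1780, 0.2038.
Norvale: 0.1964×149.48 + 0.2357×111.54 + 0.1860×59.09 + 0.1780×41.86 + 0.2038×16.84 = 77.5317 per 100000.
Alvonia: 0.1964×103.17 + 0.2357×104.84 + 0.1860×60.24 + 0.1780×40.00 + 0.2038×28.57 = 69.1299 per 100000.
The crude rates (71.67 vs 79.01) would put Alvonia higher, but that reflects its education composition; once standardized to a common education structure, Norvale has the higher underlying rate.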